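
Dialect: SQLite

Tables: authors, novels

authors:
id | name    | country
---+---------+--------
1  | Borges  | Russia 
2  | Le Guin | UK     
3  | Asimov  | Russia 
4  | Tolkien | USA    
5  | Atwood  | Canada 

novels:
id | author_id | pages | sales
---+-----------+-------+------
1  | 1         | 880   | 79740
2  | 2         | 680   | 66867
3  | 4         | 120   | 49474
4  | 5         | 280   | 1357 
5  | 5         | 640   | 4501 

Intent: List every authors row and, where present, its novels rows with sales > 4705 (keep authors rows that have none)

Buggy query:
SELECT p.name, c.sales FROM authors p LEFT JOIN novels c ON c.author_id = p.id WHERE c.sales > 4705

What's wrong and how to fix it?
Bug: A WHERE condition on the right-hand table after LEFT JOIN drops unmatched parents

Fix: Move the right-table condition into the ON clause so unmatched parents are kept

Corrected query:
SELECT p.name, c.sales FROM authors p LEFT JOIN novels c ON c.author_id = p.id AND c.sales > 4705

Result:
name    | sales
--------+------
Borges  | 79740
Le Guin | 66867
Asimov  | NULL 
Tolkien | 49474
Atwood  | NULL 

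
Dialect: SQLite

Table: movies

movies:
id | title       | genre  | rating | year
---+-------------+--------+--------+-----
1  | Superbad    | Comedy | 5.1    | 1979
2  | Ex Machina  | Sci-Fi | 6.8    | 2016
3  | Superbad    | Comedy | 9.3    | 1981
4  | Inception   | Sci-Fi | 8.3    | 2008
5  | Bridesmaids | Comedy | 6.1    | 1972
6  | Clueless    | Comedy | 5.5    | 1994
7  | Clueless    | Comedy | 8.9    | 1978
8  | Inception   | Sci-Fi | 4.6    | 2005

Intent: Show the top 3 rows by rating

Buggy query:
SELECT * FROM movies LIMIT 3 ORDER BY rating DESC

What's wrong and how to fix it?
Bug: LIMIT must come after ORDER BY

Fix: Sort with ORDER BY, then apply LIMIT

Corrected query:
SELECT * FROM movies ORDER BY rating DESC LIMIT 3

Result:
id | title     | genre  | rating | year
---+-----------+--------+--------+-----
3  | Superbad  | Comedy | 9.3    | 1981
7  | Clueless  | Comedy | 8.9    | 1978
4  | Inception | Sci-Fi | 8.3    | 2008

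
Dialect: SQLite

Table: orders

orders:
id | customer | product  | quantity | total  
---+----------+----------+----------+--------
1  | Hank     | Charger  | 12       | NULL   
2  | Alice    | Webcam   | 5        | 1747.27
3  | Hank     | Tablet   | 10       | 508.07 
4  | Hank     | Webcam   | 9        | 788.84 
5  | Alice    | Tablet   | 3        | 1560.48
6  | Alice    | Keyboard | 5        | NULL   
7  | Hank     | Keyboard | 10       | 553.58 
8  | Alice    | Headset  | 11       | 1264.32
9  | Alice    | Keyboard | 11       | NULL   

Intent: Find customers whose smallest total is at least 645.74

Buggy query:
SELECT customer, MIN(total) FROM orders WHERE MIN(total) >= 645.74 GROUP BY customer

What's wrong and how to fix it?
Bug: MIN() in WHERE is a misuse of aggregate

Fix: Use HAVING for the per-group MIN condition

Corrected query:
SELECT customer, MIN(total) FROM orders GROUP BY customer HAVING MIN(total) >= 645.74

Result:
customer | MIN(total)
---------+-----------
Alice    | 1264.32   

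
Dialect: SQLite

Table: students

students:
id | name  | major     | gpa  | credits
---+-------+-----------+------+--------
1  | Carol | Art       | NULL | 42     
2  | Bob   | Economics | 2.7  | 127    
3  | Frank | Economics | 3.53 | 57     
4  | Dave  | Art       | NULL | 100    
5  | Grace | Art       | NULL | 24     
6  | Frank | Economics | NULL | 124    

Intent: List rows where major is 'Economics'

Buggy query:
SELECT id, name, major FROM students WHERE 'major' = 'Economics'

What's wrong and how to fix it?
Bug: 'major' in single quotes is a string literal, not the column; the comparison is literal-vs-literal and never true

Fix: Reference the column as major without single quotes

Corrected query:
SELECT id, name, major FROM students WHERE major = 'Economics'

Result:
id | name  | major    
---+-------+----------
2  | Bob   | Economics
3  | Frank | Economics
6  | Frank | Economics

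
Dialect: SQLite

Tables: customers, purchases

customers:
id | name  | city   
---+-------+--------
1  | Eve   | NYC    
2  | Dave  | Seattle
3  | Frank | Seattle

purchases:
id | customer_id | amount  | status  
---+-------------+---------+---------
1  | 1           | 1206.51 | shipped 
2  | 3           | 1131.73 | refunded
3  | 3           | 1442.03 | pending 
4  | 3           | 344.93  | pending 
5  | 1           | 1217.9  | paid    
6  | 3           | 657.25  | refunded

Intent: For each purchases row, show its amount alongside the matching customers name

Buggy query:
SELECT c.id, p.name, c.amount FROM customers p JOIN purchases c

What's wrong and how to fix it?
Bug: JOIN with no ON clause produces a cartesian product; every purchases row pairs with every customers row

Fix: Specify the join condition linking the foreign key to the parent id

Corrected query:
SELECT c.id, p.name, c.amount FROM customers p JOIN purchases c ON c.customer_id = p.id

Result:
id | name  | amount 
---+-------+--------
1  | Eve   | 1206.51
2  | Frank | 1131.73
3  | Frank | 1442.03
4  | Frank | 344.93 
5  | Eve   | 1217.9 
6  | Frank | 657.25 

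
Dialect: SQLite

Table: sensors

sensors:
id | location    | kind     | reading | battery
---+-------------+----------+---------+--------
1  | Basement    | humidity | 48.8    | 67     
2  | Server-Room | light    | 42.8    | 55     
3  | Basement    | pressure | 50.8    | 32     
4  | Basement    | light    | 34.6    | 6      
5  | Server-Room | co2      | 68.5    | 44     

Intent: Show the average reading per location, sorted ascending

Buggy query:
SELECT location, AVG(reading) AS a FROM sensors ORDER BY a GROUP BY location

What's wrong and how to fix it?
Bug: GROUP BY must precede ORDER BY

Fix: Reorder: SELECT … FROM … GROUP BY … ORDER BY …

Corrected query:
SELECT location, AVG(reading) AS a FROM sensors GROUP BY location ORDER BY a

Result:
location    | a        
------------+----------
Basement    | 44.733333
Server-Room | 55.65    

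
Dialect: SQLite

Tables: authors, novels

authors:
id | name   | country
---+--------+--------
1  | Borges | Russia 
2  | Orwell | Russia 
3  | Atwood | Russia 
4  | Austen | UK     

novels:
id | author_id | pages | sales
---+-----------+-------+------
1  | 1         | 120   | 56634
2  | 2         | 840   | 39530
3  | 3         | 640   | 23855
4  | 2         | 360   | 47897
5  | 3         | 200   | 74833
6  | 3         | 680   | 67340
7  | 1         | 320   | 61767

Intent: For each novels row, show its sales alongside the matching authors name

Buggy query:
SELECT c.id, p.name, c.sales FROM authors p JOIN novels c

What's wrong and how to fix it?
Bug: JOIN with no ON clause produces a cartesian product; every novels row pairs with every authors row

Fix: Add ON c.author_id = p.id to the JOIN

Corrected query:
SELECT c.id, p.name, c.sales FROM authors p JOIN novels c ON c.author_id = p.id

Result:
id | name   | sales
---+--------+------
1  | Borges | 56634
2  | Orwell | 39530
3  | Atwood | 23855
4  | Orwell | 47897
5  | Atwood | 74833
6  | Atwood | 67340
7  | Borges | 61767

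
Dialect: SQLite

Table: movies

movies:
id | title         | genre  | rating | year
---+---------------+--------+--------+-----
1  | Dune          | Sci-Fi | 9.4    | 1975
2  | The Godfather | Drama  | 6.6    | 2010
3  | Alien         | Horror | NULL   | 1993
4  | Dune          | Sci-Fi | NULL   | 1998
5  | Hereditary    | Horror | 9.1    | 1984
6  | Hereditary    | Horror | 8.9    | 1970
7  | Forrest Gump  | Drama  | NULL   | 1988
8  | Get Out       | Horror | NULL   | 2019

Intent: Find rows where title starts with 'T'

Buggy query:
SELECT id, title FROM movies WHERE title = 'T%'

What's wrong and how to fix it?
Bug: '=' compares the literal string including the % character; pattern matching needs LIKE

Fix: Use LIKE for wildcard pattern matching

Corrected query:
SELECT id, title FROM movies WHERE title LIKE 'T%'

Result:
id | title        
---+--------------
2  | The Godfather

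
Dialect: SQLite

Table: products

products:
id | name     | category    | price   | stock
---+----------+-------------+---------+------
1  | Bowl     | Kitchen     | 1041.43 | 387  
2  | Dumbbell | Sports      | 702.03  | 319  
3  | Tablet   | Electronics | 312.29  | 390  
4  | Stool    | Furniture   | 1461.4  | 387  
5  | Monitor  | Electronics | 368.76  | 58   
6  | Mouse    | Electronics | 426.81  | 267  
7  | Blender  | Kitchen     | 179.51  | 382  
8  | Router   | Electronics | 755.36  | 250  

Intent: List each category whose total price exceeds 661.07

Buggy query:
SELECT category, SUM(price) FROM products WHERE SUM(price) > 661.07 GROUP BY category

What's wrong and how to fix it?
Bug: Aggregate functions cannot appear in a WHERE clause

Fix: Move the aggregate condition to a HAVING clause

Corrected query:
SELECT category, SUM(price) FROM products GROUP BY category HAVING SUM(price) > 661.07

Result:
category    | SUM(price)
------------+-----------
Electronics | 1863.22   
Furniture   | 1461.4    
Kitchen     | 1220.94   
Sports      | 702.03    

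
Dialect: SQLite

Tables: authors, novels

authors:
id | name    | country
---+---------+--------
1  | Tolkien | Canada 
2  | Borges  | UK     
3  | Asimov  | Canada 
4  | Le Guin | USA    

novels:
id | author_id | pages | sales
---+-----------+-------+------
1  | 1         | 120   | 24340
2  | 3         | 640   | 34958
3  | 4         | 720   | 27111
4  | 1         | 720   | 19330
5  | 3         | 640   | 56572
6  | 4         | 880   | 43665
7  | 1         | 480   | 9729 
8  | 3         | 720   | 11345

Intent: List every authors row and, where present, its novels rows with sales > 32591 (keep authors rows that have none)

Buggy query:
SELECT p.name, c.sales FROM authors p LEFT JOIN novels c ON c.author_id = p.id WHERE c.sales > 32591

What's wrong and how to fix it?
Bug: A WHERE condition on the right-hand table after LEFT JOIN drops unmatched parents

Fix: Put 'c.sales > 32591' in the JOIN's ON clause instead of WHERE

Corrected query:
SELECT p.name, c.sales FROM authors p LEFT JOIN novels c ON c.author_id = p.id AND c.sales > 32591

Result:
name    | sales
--------+------
Tolkien | NULL 
Borges  | NULL 
Asimov  | 34958
Asimov  | 56572
Le Guin | 43665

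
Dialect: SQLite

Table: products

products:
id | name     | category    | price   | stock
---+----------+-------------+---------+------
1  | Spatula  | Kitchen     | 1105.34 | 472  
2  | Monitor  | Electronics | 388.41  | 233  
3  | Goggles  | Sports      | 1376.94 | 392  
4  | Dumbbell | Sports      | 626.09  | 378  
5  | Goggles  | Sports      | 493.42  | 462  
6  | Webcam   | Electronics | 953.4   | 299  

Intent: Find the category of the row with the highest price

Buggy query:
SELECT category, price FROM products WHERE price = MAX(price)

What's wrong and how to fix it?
Bug: WHERE is evaluated per row; an aggregate over the whole table isn't defined there

Fix: Use a subquery: WHERE price = (SELECT MAX(price) FROM products)

Corrected query:
SELECT category, price FROM products WHERE price = (SELECT MAX(price) FROM products)

Result:
category | price  
---------+--------
Sports   | 1376.94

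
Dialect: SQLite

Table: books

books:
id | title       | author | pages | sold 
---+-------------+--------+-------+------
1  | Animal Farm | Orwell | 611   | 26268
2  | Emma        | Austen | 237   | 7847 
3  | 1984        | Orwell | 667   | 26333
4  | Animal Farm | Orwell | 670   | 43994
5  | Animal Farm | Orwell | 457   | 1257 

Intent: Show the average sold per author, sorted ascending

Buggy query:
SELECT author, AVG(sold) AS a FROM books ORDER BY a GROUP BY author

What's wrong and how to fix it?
Bug: ORDER BY appears before GROUP BY; SQL clause order requires GROUP BY first

Fix: Move ORDER BY to the end, after GROUP BY

Corrected query:
SELECT author, AVG(sold) AS a FROM books GROUP BY author ORDER BY a

Result:
author | a    
-------+------
Austen | 7847 
Orwell | 24463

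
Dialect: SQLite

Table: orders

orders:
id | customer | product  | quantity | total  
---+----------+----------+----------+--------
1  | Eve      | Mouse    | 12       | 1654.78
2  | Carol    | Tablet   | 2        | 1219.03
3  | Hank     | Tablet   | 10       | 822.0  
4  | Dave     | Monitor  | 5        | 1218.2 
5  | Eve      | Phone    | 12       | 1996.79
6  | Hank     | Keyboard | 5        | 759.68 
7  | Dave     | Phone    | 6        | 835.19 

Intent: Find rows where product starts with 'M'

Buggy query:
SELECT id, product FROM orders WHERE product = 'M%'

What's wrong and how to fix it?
Bug: '=' compares the literal string including the % character; pattern matching needs LIKE

Fix: Replace '=' with LIKE so 'M%' is treated as a pattern

Corrected query:
SELECT id, product FROM orders WHERE product LIKE 'M%'

Result:
id | product
---+--------
1  | Mouse  
4  | Monitor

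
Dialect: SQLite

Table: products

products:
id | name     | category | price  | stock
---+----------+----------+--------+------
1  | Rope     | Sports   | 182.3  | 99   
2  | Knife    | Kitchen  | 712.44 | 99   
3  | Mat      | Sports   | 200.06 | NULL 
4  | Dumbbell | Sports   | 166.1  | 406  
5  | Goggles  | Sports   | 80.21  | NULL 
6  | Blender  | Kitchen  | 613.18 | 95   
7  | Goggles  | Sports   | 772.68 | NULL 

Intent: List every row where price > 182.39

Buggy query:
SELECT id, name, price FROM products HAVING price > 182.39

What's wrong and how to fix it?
Bug: HAVING filters the output of aggregation, but this query has no GROUP BY and no aggregate functions, so SQLite rejects it (HAVING clause on a non-aggregate query); the condition here is per row

Fix: Use WHERE for row-level filtering

Corrected query:
SELECT id, name, price FROM products WHERE price > 182.39

Result:
id | name    | price 
---+---------+-------
2  | Knife   | 712.44
3  | Mat     | 200.06
6  | Blender | 613.18
7  | Goggles | 772.68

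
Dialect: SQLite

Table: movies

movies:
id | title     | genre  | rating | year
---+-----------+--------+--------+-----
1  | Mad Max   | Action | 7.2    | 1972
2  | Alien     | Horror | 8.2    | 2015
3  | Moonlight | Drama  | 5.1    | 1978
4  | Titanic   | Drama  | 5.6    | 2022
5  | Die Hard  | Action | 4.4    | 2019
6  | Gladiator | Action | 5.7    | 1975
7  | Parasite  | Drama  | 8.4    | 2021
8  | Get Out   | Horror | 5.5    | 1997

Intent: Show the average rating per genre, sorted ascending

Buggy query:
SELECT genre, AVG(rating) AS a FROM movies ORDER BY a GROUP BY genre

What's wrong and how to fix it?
Bug: GROUP BY must precede ORDER BY

Fix: Move ORDER BY to the end, after GROUP BY

Corrected query:
SELECT genre, AVG(rating) AS a FROM movies GROUP BY genre ORDER BY a

Result:
genre  | a       
-------+---------
Action | 5.766667
Drama  | 6.366667
Horror | 6.85    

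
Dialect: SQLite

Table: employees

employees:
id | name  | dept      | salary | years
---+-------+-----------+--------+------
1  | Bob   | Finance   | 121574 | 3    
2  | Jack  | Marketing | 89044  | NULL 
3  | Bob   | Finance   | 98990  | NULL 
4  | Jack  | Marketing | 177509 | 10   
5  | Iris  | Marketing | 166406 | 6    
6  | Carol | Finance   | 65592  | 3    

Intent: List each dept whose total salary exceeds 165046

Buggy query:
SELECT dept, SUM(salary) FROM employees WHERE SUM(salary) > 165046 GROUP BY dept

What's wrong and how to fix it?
Bug: SUM(salary) is an aggregate, but WHERE filters rows before aggregation

Fix: Move the aggregate condition to a HAVING clause

Corrected query:
SELECT dept, SUM(salary) FROM employees GROUP BY dept HAVING SUM(salary) > 165046

Result:
dept      | SUM(salary)
----------+------------
Finance   | 286156     
Marketing | 432959     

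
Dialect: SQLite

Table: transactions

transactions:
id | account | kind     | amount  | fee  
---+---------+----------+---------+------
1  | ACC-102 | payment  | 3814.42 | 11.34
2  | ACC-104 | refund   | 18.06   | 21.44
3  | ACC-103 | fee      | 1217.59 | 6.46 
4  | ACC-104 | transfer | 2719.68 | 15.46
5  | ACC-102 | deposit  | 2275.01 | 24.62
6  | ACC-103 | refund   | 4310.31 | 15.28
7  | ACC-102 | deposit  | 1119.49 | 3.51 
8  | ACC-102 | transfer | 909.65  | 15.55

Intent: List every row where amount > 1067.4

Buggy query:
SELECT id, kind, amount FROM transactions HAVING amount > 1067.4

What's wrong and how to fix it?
Bug: HAVING filters the output of aggregation, but this query has no GROUP BY and no aggregate functions, so SQLite rejects it (HAVING clause on a non-aggregate query); the condition here is per row

Fix: Use WHERE for row-level filtering

Corrected query:
SELECT id, kind, amount FROM transactions WHERE amount > 1067.4

Result:
id | kind     | amount 
---+----------+--------
1  | payment  | 3814.42
3  | fee      | 1217.59
4  | transfer | 2719.68
5  | deposit  | 2275.01
6  | refund   | 4310.31
7  | deposit  | 1119.49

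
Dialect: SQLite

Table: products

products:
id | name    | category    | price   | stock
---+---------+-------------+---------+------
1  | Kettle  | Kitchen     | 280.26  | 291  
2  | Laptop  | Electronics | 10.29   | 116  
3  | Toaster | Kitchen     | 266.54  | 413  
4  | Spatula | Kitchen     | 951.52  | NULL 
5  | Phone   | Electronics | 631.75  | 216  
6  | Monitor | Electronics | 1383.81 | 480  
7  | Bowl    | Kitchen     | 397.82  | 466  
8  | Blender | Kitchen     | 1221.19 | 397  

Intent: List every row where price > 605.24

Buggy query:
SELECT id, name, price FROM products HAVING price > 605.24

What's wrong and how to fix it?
Bug: HAVING filters the output of aggregation, but this query has no GROUP BY and no aggregate functions, so SQLite rejects it (HAVING clause on a non-aggregate query); the condition here is per row

Fix: Use WHERE for row-level filtering

Corrected query:
SELECT id, name, price FROM products WHERE price > 605.24

Result:
id | name    | price  
---+---------+--------
4  | Spatula | 951.52 
5  | Phone   | 631.75 
6  | Monitor | 1383.81
8  | Blender | 1221.19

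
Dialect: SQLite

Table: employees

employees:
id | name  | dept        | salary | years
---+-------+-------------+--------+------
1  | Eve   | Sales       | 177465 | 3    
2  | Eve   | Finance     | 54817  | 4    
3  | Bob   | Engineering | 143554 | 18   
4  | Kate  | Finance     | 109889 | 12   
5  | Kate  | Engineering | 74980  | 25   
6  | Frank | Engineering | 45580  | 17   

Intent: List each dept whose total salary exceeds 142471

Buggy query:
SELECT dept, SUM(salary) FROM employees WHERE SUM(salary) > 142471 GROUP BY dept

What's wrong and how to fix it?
Bug: Aggregate functions cannot appear in a WHERE clause

Fix: Move the aggregate condition to a HAVING clause

Corrected query:
SELECT dept, SUM(salary) FROM employees GROUP BY dept HAVING SUM(salary) > 142471

Result:
dept        | SUM(salary)
------------+------------
Engineering | 264114     
Finance     | 164706     
Sales       | 177465     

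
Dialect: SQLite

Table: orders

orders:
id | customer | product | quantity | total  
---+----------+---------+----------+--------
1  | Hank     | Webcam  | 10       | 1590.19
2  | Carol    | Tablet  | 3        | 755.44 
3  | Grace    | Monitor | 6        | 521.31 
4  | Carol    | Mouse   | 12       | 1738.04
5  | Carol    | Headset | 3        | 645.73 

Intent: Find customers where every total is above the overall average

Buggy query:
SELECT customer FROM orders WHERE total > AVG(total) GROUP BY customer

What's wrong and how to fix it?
Bug: AVG() is an aggregate; it can't sit directly in WHERE

Fix: Compute the overall average in a scalar subquery and compare each group's MIN against it in HAVING

Corrected query:
SELECT customer FROM orders GROUP BY customer HAVING MIN(total) > (SELECT AVG(total) FROM orders)

Result:
customer
--------
Hank    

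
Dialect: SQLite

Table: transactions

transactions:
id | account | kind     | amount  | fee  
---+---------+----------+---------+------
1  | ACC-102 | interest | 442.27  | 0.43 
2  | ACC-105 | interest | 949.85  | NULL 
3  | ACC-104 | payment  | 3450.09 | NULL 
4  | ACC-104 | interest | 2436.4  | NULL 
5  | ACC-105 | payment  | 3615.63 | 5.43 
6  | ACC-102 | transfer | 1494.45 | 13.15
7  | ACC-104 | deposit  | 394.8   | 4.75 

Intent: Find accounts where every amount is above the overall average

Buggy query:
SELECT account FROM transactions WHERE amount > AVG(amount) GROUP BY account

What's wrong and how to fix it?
Bug: WHERE evaluates per row before aggregation, so AVG() is unavailable

Fix: Compute the overall average in a scalar subquery and compare each group's MIN against it in HAVING

Corrected query:
SELECT account FROM transactions GROUP BY account HAVING MIN(amount) > (SELECT AVG(amount) FROM transactions)

Result:
(no rows)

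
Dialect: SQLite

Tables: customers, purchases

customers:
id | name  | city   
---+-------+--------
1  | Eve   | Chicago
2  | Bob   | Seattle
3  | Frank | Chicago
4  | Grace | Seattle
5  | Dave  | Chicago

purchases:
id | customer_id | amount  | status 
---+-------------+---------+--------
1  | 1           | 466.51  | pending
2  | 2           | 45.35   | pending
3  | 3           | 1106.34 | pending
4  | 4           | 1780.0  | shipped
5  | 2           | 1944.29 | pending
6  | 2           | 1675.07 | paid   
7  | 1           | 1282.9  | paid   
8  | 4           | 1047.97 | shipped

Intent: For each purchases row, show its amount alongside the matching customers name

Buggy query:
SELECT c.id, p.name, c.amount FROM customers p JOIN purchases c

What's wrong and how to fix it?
Bug: Missing join condition: each purchases row is matched to all customers rows instead of just its own

Fix: Specify the join condition linking the foreign key to the parent id

Corrected query:
SELECT c.id, p.name, c.amount FROM customers p JOIN purchases c ON c.customer_id = p.id

Result:
id | name  | amount 
---+-------+--------
1  | Eve   | 466.51 
2  | Bob   | 45.35  
3  | Frank | 1106.34
4  | Grace | 1780   
5  | Bob   | 1944.29
6  | Bob   | 1675.07
7  | Eve   | 1282.9 
8  | Grace | 1047.97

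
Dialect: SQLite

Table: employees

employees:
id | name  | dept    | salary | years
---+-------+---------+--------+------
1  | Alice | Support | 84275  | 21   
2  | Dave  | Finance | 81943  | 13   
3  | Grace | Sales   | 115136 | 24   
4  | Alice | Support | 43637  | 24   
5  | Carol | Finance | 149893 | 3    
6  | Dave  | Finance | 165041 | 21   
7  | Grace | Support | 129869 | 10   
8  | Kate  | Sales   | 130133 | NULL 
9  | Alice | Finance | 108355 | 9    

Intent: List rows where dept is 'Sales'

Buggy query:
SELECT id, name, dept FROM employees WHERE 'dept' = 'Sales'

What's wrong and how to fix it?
Bug: 'dept' in single quotes is a string literal, not the column; the comparison is literal-vs-literal and never true

Fix: Reference the column as dept without single quotes

Corrected query:
SELECT id, name, dept FROM employees WHERE dept = 'Sales'

Result:
id | name  | dept 
---+-------+------
3  | Grace | Sales
8  | Kate  | Sales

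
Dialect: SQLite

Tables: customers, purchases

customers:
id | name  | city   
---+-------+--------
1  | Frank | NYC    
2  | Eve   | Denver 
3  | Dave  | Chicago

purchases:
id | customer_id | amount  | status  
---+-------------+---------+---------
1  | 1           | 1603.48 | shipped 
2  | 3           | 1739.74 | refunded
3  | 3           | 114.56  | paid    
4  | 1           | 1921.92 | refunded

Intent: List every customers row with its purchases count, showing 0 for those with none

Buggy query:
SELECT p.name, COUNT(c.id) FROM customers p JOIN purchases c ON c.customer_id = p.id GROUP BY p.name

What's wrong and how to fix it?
Bug: INNER JOIN drops customers rows that have no matching purchases rows

Fix: Use LEFT JOIN so parents without children still appear (COUNT(c.id) gives 0)

Corrected query:
SELECT p.name, COUNT(c.id) FROM customers p LEFT JOIN purchases c ON c.customer_id = p.id GROUP BY p.name

Result:
name  | COUNT(c.id)
------+------------
Dave  | 2          
Eve   | 0          
Frank | 2          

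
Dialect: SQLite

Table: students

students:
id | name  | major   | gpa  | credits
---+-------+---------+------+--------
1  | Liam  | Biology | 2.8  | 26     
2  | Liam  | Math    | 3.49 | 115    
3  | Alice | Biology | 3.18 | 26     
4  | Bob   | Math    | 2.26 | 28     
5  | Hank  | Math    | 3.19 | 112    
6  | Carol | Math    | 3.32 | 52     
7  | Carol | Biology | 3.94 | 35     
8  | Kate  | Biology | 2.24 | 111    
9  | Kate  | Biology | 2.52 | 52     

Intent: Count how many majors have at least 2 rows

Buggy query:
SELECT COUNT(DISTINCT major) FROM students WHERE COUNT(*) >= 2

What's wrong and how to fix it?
Bug: COUNT(*) cannot appear in WHERE; the per-group count doesn't exist yet

Fix: Use a subquery that GROUPs and filters with HAVING, then count its rows

Corrected query:
SELECT COUNT(*) FROM (SELECT major FROM students GROUP BY major HAVING COUNT(*) >= 2)

Result:
COUNT(*)
--------
2       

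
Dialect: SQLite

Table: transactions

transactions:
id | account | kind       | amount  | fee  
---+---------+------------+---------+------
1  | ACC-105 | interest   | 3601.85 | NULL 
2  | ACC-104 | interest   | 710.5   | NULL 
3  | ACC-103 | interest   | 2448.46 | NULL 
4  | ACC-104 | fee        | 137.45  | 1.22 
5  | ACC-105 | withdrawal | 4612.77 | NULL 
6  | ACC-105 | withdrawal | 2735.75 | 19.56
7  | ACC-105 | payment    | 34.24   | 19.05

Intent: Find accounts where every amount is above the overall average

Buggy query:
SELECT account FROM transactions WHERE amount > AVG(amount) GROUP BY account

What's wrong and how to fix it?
Bug: AVG() is an aggregate; it can't sit directly in WHERE

Fix: Use a subquery for AVG and a HAVING MIN(...) filter so the condition holds for every row in the group

Corrected query:
SELECT account FROM transactions GROUP BY account HAVING MIN(amount) > (SELECT AVG(amount) FROM transactions)

Result:
account
-------
ACC-103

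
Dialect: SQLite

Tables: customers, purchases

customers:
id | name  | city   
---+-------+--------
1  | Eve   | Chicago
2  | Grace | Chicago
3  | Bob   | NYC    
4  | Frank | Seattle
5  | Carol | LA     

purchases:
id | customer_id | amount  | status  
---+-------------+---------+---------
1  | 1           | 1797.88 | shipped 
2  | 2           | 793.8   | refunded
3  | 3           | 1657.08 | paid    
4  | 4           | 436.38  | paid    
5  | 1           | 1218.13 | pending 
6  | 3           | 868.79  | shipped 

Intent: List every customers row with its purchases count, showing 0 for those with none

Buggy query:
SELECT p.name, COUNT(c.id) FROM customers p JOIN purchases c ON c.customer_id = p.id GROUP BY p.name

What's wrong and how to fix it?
Bug: INNER JOIN drops customers rows that have no matching purchases rows

Fix: Switch to LEFT JOIN to retain unmatched parent rows

Corrected query:
SELECT p.name, COUNT(c.id) FROM customers p LEFT JOIN purchases c ON c.customer_id = p.id GROUP BY p.name

Result:
name  | COUNT(c.id)
------+------------
Bob   | 2          
Carol | 0          
Eve   | 2          
Frank | 1          
Grace | 1          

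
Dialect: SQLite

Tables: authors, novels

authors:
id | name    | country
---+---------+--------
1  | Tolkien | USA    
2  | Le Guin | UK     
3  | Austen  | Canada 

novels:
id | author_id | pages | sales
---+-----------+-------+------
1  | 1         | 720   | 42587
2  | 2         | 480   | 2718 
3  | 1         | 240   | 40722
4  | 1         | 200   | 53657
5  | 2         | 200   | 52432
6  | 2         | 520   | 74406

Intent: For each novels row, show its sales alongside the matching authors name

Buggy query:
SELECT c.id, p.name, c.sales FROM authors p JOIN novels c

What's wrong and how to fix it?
Bug: JOIN with no ON clause produces a cartesian product; every novels row pairs with every authors row

Fix: Add ON c.author_id = p.id to the JOIN

Corrected query:
SELECT c.id, p.name, c.sales FROM authors p JOIN novels c ON c.author_id = p.id

Result:
id | name    | sales
---+---------+------
1  | Tolkien | 42587
2  | Le Guin | 2718 
3  | Tolkien | 40722
4  | Tolkien | 53657
5  | Le Guin | 52432
6  | Le Guin | 74406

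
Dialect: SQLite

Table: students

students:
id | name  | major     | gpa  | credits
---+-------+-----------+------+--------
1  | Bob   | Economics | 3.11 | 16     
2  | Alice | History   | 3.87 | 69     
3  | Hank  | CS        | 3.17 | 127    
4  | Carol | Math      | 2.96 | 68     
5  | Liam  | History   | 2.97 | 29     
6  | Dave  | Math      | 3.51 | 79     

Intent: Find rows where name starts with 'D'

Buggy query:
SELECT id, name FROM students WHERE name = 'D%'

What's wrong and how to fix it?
Bug: Wildcards only work with LIKE; '=' treats '%' as a literal character

Fix: Use LIKE for wildcard pattern matching

Corrected query:
SELECT id, name FROM students WHERE name LIKE 'D%'

Result:
id | name
---+-----
6  | Dave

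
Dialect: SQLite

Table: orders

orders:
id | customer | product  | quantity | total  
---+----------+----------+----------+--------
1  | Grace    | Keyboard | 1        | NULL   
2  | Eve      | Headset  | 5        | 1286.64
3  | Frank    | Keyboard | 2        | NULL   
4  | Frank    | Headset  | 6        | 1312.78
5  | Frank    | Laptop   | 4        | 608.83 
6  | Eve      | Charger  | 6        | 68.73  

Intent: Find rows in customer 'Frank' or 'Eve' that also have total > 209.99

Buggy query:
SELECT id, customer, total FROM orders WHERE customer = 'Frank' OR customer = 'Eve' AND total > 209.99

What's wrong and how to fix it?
Bug: Without parentheses, AND is evaluated before OR, so the total filter only applies to the 'Eve' branch

Fix: Group the OR with parentheses (or use IN), then AND the threshold

Corrected query:
SELECT id, customer, total FROM orders WHERE (customer = 'Frank' OR customer = 'Eve') AND total > 209.99

Result:
id | customer | total  
---+----------+--------
2  | Eve      | 1286.64
4  | Frank    | 1312.78
5  | Frank    | 608.83 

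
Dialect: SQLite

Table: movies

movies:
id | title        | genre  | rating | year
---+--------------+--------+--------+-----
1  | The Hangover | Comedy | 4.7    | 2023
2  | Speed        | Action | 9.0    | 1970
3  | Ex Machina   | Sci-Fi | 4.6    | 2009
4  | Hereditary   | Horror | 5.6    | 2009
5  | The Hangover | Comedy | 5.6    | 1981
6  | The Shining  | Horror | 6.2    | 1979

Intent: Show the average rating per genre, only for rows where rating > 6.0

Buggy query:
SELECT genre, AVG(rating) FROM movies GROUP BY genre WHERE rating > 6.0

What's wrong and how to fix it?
Bug: WHERE cannot follow GROUP BY

Fix: Place WHERE between FROM and GROUP BY

Corrected query:
SELECT genre, AVG(rating) FROM movies WHERE rating > 6.0 GROUP BY genre

Result:
genre  | AVG(rating)
-------+------------
Action | 9          
Horror | 6.2        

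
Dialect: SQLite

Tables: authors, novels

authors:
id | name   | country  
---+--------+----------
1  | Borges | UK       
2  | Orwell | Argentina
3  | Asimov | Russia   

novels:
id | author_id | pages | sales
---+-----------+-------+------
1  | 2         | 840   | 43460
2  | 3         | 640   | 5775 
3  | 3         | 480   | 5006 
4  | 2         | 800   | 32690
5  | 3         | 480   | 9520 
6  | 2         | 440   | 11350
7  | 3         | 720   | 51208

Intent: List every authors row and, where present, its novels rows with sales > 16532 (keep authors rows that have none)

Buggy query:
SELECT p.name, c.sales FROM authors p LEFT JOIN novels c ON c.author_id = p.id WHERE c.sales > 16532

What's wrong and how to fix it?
Bug: A WHERE condition on the right-hand table after LEFT JOIN drops unmatched parents

Fix: Put 'c.sales > 16532' in the JOIN's ON clause instead of WHERE

Corrected query:
SELECT p.name, c.sales FROM authors p LEFT JOIN novels c ON c.author_id = p.id AND c.sales > 16532

Result:
name   | sales
-------+------
Borges | NULL 
Orwell | 32690
Orwell | 43460
Asimov | 51208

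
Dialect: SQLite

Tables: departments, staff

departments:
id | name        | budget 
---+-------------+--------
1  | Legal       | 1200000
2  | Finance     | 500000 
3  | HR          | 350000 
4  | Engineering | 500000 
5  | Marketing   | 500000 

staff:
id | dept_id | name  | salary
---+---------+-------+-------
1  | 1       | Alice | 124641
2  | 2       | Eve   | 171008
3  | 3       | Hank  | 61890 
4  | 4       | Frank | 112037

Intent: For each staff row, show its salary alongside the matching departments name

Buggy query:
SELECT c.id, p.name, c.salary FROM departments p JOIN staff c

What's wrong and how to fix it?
Bug: Missing join condition: each staff row is matched to all departments rows instead of just its own

Fix: Specify the join condition linking the foreign key to the parent id

Corrected query:
SELECT c.id, p.name, c.salary FROM departments p JOIN staff c ON c.dept_id = p.id

Result:
id | name        | salary
---+-------------+-------
1  | Legal       | 124641
2  | Finance     | 171008
3  | HR          | 61890 
4  | Engineering | 112037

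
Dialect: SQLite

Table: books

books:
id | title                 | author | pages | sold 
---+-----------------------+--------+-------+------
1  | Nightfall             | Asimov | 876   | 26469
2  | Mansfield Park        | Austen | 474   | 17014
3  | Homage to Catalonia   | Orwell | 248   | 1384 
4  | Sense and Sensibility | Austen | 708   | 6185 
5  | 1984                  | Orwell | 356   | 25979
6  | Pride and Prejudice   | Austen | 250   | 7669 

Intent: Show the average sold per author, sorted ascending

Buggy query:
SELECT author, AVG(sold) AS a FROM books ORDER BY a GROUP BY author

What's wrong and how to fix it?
Bug: ORDER BY appears before GROUP BY; SQL clause order requires GROUP BY first

Fix: Reorder: SELECT … FROM … GROUP BY … ORDER BY …

Corrected query:
SELECT author, AVG(sold) AS a FROM books GROUP BY author ORDER BY a

Result:
author | a           
-------+-------------
Austen | 10289.333333
Orwell | 13681.5     
Asimov | 26469       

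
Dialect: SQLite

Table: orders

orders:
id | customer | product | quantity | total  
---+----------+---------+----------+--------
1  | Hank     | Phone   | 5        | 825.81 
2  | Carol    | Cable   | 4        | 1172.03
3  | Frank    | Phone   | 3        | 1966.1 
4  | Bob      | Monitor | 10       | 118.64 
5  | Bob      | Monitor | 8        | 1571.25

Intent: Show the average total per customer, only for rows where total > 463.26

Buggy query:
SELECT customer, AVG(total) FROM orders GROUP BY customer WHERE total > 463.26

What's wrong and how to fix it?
Bug: Row-level WHERE must come before GROUP BY in the clause order

Fix: Place WHERE between FROM and GROUP BY

Corrected query:
SELECT customer, AVG(total) FROM orders WHERE total > 463.26 GROUP BY customer

Result:
customer | AVG(total)
---------+-----------
Bob      | 1571.25   
Carol    | 1172.03   
Frank    | 1966.1    
Hank     | 825.81    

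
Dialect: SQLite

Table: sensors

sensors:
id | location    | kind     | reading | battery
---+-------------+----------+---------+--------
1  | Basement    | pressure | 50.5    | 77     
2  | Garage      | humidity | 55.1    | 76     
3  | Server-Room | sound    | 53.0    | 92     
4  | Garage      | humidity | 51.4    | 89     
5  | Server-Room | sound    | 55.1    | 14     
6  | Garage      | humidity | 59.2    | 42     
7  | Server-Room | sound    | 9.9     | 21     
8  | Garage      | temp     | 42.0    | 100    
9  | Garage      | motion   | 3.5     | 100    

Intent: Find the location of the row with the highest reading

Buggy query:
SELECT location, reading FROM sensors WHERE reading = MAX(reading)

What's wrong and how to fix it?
Bug: WHERE is evaluated per row; an aggregate over the whole table isn't defined there

Fix: Use a subquery: WHERE reading = (SELECT MAX(reading) FROM sensors)

Corrected query:
SELECT location, reading FROM sensors WHERE reading = (SELECT MAX(reading) FROM sensors)

Result:
location | reading
---------+--------
Garage   | 59.2   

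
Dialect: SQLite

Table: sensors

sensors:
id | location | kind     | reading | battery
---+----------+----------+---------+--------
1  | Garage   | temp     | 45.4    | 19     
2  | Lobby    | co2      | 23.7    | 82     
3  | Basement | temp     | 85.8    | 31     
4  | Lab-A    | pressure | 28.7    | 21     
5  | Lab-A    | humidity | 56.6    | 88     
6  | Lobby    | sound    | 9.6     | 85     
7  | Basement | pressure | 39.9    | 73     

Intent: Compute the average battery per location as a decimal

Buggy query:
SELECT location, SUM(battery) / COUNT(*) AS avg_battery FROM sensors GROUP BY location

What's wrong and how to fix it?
Bug: SUM(battery) and COUNT(*) are both integers; the division truncates the fractional part

Fix: Multiply by 1.0 (or CAST to REAL) to force floating-point division

Corrected query:
SELECT location, SUM(battery) * 1.0 / COUNT(*) AS avg_battery FROM sensors GROUP BY location

Result:
location | avg_battery
---------+------------
Basement | 52         
Garage   | 19         
Lab-A    | 54.5       
Lobby    | 83.5       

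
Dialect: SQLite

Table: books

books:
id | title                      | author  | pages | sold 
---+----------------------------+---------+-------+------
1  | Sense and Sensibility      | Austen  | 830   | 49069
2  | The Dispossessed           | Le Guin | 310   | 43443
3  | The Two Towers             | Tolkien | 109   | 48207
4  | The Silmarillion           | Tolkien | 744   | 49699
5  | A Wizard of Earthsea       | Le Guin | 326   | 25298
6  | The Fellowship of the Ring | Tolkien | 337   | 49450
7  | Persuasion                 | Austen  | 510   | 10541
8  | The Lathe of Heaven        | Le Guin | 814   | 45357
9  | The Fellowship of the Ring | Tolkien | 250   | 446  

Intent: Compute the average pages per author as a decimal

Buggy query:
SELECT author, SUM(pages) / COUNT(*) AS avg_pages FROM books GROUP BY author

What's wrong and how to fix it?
Bug: SUM(pages) and COUNT(*) are both integers; the division truncates the fractional part

Fix: Multiply by 1.0 (or CAST to REAL) to force floating-point division

Corrected query:
SELECT author, SUM(pages) * 1.0 / COUNT(*) AS avg_pages FROM books GROUP BY author

Result:
author  | avg_pages 
--------+-----------
Austen  | 670       
Le Guin | 483.333333
Tolkien | 360       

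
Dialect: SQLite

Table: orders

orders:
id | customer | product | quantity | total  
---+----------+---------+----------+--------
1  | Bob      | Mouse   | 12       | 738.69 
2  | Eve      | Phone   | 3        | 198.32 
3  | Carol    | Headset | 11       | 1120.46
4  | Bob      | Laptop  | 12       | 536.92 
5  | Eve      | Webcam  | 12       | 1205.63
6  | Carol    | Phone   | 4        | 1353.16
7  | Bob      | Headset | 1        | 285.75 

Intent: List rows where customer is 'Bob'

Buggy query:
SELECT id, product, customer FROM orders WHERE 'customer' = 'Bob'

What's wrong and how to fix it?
Bug: 'customer' in single quotes is a string literal, not the column; the comparison is literal-vs-literal and never true

Fix: Reference the column as customer without single quotes

Corrected query:
SELECT id, product, customer FROM orders WHERE customer = 'Bob'

Result:
id | product | customer
---+---------+---------
1  | Mouse   | Bob     
4  | Laptop  | Bob     
7  | Headset | Bob     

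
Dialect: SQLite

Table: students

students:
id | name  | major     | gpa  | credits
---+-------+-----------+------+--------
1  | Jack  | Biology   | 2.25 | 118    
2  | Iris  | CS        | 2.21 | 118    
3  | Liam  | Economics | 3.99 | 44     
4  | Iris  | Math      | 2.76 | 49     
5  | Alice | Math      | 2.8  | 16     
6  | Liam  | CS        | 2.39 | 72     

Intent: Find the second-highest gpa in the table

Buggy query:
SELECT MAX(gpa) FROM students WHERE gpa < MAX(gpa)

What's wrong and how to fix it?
Bug: The inner MAX is an aggregate inside WHERE, which is not allowed

Fix: Put the inner MAX in a scalar subquery

Corrected query:
SELECT MAX(gpa) FROM students WHERE gpa < (SELECT MAX(gpa) FROM students)

Result:
MAX(gpa)
--------
2.8     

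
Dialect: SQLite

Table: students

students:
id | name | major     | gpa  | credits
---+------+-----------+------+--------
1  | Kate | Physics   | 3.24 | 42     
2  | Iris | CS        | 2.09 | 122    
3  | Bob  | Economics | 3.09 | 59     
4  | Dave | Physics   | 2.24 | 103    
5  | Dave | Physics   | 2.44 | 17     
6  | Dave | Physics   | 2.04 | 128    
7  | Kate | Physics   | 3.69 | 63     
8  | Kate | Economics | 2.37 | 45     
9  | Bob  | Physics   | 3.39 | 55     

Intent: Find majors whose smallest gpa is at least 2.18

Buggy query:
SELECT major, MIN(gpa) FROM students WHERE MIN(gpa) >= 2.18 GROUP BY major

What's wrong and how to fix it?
Bug: Aggregates like MIN are computed per group after WHERE runs

Fix: Replace WHERE with HAVING after the GROUP BY

Corrected query:
SELECT major, MIN(gpa) FROM students GROUP BY major HAVING MIN(gpa) >= 2.18

Result:
major     | MIN(gpa)
----------+---------
Economics | 2.37    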